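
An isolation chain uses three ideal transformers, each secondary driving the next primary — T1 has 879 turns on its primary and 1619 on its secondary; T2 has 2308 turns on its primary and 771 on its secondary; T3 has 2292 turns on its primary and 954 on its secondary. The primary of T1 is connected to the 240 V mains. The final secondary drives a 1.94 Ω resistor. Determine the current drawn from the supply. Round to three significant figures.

I_supply ≈ 8.11 A

Secondary of T1: V = 240.00 × 1619/879 = 442.05 V.
Secondary of T2: V = 442.05 × 771/2308 = 147.67 V.
Secondary of T3: V = 147.67 × 954/2292 = 61.464 V.
I_load = 61.464/1.94 = 31.683 A, so P_out = 61.464 × 31.683 = 1947.3 W.
All ideal ⇒ P_in = P_out, so I_supply = 1947.3/240 = 8.11 A.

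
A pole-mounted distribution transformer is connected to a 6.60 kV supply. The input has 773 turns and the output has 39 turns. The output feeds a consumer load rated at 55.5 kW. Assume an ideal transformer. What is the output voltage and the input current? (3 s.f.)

V_out = V_in × N_out/N_in = 6600 × 39/773 = 332.99 V.
I_out = P/V_out = 55500/332.99 = 166.67 A.
I_in = I_out × N_out/N_in = 166.67 × 39/773 = 8.41 A.

V_out ≈ 333 V, I_in ≈ 8.41 A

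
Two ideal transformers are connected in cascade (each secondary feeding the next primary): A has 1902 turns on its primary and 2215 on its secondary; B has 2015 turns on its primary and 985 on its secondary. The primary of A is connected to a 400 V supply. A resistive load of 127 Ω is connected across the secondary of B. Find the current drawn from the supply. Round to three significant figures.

Secondary of A: V = 400.00 × 2215/1902 = 465.83 V.
Secondary of B: V = 465.83 × 985/2015 = 227.71 V.
I_load = 227.71/127 = 1.7930 A, so P_out = 227.71 × 1.7930 = 408.29 W.
All ideal ⇒ P_in = P_out, so I_supply = 408.29/400 = 1.02 A.

I_supply ≈ 1.02 A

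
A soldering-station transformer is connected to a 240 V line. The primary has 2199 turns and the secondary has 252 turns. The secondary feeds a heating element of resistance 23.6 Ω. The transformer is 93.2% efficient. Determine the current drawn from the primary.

V_s = 240 × 252/2199 = 27.503 V.
I_s = V_s/R = 27.503/23.6 = 1.1654 A.
P_out = V_s I_s = 27.503 × 1.1654 = 32.052 W.
P_in = P_out/η = 32.052/0.932 = 34.391 W.
I_p = P_in/V_p = 34.391/240 = 0.143 A.

I_p ≈ 0.143 A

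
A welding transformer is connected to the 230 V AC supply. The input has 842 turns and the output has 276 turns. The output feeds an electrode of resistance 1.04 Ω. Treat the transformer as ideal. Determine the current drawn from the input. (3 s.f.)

I_in ≈ 23.8 A

V_out = V_in × N_out/N_in = 230 × 276/842 = 75.392 V.
I_out = V_out/R = 75.392/1.04 = 72.492 A.
For an ideal transformer I_in N_in = I_out N_out, so I_in = 72.492 × 276/842 = 23.8 A.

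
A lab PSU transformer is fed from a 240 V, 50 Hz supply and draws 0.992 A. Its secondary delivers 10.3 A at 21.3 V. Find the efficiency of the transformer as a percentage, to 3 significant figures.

η ≈ 92.1%

P_in = 240 × 0.992 = 238.080 W.
P_out = 21.3 × 10.3 = 219.390 W.
η = P_out/P_in = 219.390/238.080 = 0.921.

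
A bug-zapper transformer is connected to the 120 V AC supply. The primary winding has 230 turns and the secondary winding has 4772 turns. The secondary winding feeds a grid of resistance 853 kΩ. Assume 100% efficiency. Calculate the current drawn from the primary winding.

I_p ≈ 0.0606 A

V_s = V_p × N_s/N_p = 120 × 4772/230 = 2489.7 V.
I_s = V_s/R = 2489.7/853000 = 0.0029188 A.
For an ideal transformer I_p N_p = I_s N_s, so I_p = 0.0029188 × 4772/230 = 0.0606 A.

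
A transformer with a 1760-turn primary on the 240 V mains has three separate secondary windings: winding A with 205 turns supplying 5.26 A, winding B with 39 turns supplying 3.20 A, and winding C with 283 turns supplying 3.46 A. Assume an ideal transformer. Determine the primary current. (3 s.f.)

I_p ≈ 1.24 A

V_A = 240 × 205/1760 = 27.955 V; V_B = 240 × 39/1760 = 5.3182 V; V_C = 240 × 283/1760 = 38.591 V.
P_out = V_A I_A + V_B I_B + V_C I_C = 27.955×5.26 + 5.3182×3.20 + 38.591×3.46 = 147.04 + 17.018 + 133.52 = 297.58 W.
Ideal ⇒ P_in = P_out, so I_p = P_out/V_p = 297.58/240 = 1.24 A.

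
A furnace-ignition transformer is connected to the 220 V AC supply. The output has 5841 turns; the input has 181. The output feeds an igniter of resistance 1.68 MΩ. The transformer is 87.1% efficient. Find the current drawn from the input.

V_out = 220 × 5841/181 = 7099.6 V.
I_out = V_out/R = 7099.6/(1.68×10^6) = 0.0042259 A.
P_out = V_out I_out = 7099.6 × 0.0042259 = 30.002 W.
P_in = P_out/η = 30.002/0.871 = 34.446 W.
I_in = P_in/V_in = 34.446/220 = 0.157 A.

I_in ≈ 0.157 A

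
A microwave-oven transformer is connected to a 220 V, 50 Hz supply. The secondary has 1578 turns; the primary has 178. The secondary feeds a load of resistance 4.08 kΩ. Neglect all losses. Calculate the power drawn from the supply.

V_s = V_p × N_s/N_p = 220 × 1578/178 = 1950.3 V.
I_s = V_s/R = 1950.3/4080 = 0.47802 A.
I_p = I_s × N_s/N_p = 0.47802 × 1578/178 = 4.2378 A.
P = V_p I_p = 220 × 4.2378 = 932 W.

P ≈ 932 W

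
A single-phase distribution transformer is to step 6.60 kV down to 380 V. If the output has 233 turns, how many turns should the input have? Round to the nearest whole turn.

N_in/N_out = V_in/V_out, so N_in = 233 × 6600/380 = 4046.8 ≈ 4047 turns.

N_in = 4047 turns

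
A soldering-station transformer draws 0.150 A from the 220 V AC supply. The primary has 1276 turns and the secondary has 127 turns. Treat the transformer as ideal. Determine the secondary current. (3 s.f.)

I_s/I_p = N_p/N_s, so I_s = 0.150 × 1276/127 = 1.51 A.

I_s ≈ 1.51 A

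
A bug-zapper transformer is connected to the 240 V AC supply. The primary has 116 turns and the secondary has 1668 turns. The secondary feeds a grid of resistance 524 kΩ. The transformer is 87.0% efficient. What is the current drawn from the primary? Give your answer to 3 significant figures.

V_s = 240 × 1668/116 = 3451.0 V.
I_s = V_s/R = 3451.0/524000 = 0.0065859 A.
P_out = V_s I_s = 3451.0 × 0.0065859 = 22.728 W.
P_in = P_out/η = 22.728/0.870 = 26.125 W.
I_p = P_in/V_p = 26.125/240 = 0.109 A.

I_p ≈ 0.109 A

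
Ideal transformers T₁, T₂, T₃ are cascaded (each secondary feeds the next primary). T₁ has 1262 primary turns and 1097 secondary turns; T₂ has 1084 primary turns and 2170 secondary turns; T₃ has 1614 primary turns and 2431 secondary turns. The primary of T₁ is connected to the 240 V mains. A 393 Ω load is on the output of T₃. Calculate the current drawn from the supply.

After T₁: V = 240.00 × 1097/1262 = 208.62 V.
After T₂: V = 208.62 × 2170/1084 = 417.63 V.
After T₃: V = 417.63 × 2431/1614 = 629.03 V.
I_load = 629.03/393 = 1.6006 A, so P_out = 629.03 × 1.6006 = 1006.8 W.
All ideal ⇒ P_in = P_out, so I_supply = 1006.8/240 = 4.20 A.

I_supply ≈ 4.20 A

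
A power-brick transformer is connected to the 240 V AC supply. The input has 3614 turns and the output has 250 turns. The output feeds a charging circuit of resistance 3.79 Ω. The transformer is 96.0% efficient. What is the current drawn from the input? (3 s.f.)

V_out = 240 × 250/3614 = 16.602 V.
I_out = V_out/R = 16.602/3.79 = 4.3805 A.
P_out = V_out I_out = 16.602 × 4.3805 = 72.726 W.
P_in = P_out/η = 72.726/0.960 = 75.756 W.
I_in = P_in/V_in = 75.756/240 = 0.316 A.

I_in ≈ 0.316 A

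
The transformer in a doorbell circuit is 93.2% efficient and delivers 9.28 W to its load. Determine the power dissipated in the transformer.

P_in = P_out/η = 9.28/0.932 = 9.95708 W.
P_loss = P_in − P_out = 9.95708 − 9.28 = 0.677 W.

P_loss ≈ 0.677 W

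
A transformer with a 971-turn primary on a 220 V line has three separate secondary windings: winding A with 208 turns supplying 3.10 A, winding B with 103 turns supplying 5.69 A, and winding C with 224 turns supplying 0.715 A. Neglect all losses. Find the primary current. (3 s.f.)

I_p ≈ 1.43 A

V_A = 220 × 208/971 = 47.127 V; V_B = 220 × 103/971 = 23.337 V; V_C = 220 × 224/971 = 50.752 V.
P_out = V_A I_A + V_B I_B + V_C I_C = 47.127×3.10 + 23.337×5.69 + 50.752×0.715 = 146.09 + 132.79 + 36.288 = 315.17 W.
Ideal ⇒ P_in = P_out, so I_p = P_out/V_p = 315.17/220 = 1.43 A.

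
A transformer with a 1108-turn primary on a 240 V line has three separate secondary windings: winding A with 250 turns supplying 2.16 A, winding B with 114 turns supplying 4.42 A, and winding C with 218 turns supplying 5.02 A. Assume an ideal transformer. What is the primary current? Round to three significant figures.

I_p ≈ 1.93 A

V_A = 240 × 250/1108 = 54.152 V; V_B = 240 × 114/1108 = 24.693 V; V_C = 240 × 218/1108 = 47.220 V.
P_out = V_A I_A + V_B I_B + V_C I_C = 54.152×2.16 + 24.693×4.42 + 47.220×5.02 = 116.97 + 109.14 + 237.05 = 463.16 W.
Ideal ⇒ P_in = P_out, so I_p = P_out/V_p = 463.16/240 = 1.93 A.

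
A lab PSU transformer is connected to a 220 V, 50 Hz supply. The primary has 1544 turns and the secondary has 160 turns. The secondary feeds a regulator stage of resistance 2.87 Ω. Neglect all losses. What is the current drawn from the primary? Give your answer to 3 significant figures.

V_s = V_p × N_s/N_p = 220 × 160/1544 = 22.798 V.
I_s = V_s/R = 22.798/2.87 = 7.9435 A.
For an ideal transformer I_p N_p = I_s N_s, so I_p = 7.9435 × 160/1544 = 0.823 A.

I_p ≈ 0.823 A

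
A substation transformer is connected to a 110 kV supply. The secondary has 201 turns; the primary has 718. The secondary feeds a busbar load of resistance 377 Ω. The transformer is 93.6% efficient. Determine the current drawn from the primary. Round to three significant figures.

V_s = 110000 × 201/718 = 30794 V.
I_s = V_s/R = 30794/377 = 81.681 A.
P_out = V_s I_s = 30794 × 81.681 = 2.5153×10^6 W.
P_in = P_out/η = 2.5153×10^6/0.936 = 2.6873×10^6 W.
I_p = P_in/V_p = 2.6873×10^6/110000 = 24.4 A.

I_p ≈ 24.4 A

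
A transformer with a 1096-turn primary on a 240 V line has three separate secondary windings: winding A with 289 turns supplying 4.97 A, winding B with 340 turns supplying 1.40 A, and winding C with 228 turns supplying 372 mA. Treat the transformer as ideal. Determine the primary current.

V_A = 240 × 289/1096 = 63.285 V; V_B = 240 × 340/1096 = 74.453 V; V_C = 240 × 228/1096 = 49.927 V.
P_out = V_A I_A + V_B I_B + V_C I_C = 63.285×4.97 + 74.453×1.40 + 49.927×0.372 = 314.52 + 104.23 + 18.573 = 437.33 W.
Ideal ⇒ P_in = P_out, so I_p = P_out/V_p = 437.33/240 = 1.82 A.

I_p ≈ 1.82 A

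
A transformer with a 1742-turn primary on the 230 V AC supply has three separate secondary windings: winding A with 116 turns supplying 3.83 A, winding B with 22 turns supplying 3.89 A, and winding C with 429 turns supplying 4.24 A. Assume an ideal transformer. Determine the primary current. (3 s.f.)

I_p ≈ 1.35 A

V_A = 230 × 116/1742 = 15.316 V; V_B = 230 × 22/1742 = 2.9047 V; V_C = 230 × 429/1742 = 56.642 V.
P_out = V_A I_A + V_B I_B + V_C I_C = 15.316×3.83 + 2.9047×3.89 + 56.642×4.24 = 58.659 + 11.299 + 240.16 = 310.12 W.
Ideal ⇒ P_in = P_out, so I_p = P_out/V_p = 310.12/230 = 1.35 A.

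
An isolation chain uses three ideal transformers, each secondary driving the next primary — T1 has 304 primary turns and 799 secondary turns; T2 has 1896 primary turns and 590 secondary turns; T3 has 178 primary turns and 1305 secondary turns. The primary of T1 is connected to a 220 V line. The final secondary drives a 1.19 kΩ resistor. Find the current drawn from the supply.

After T1: V = 220.00 × 799/304 = 578.22 V.
After T2: V = 578.22 × 590/1896 = 179.93 V.
After T3: V = 179.93 × 1305/178 = 1319.2 V.
I_load = 1319.2/1190 = 1.1085 A, so P_out = 1319.2 × 1.1085 = 1462.4 W.
All ideal ⇒ P_in = P_out, so I_supply = 1462.4/220 = 6.65 A.

I_supply ≈ 6.65 A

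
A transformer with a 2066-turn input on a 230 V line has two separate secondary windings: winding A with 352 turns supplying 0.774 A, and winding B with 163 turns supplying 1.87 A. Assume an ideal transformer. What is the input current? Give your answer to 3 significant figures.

V_A = 230 × 352/2066 = 39.187 V; V_B = 230 × 163/2066 = 18.146 V.
P_out = V_A I_A + V_B I_B = 39.187×0.774 + 18.146×1.87 = 30.331 + 33.933 = 64.264 W.
Ideal ⇒ P_in = P_out, so I_in = P_out/V_in = 64.264/230 = 0.279 A.

I_in ≈ 0.279 A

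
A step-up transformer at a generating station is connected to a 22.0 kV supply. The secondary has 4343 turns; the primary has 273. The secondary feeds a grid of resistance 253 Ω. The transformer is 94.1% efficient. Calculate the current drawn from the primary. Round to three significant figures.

V_s = 22000 × 4343/273 = 349990 V.
I_s = V_s/R = 349990/253 = 1383.3 A.
P_out = V_s I_s = 349990 × 1383.3 = 4.8415×10^8 W.
P_in = P_out/η = 4.8415×10^8/0.941 = 5.1450×10^8 W.
I_p = P_in/V_p = 5.1450×10^8/22000 = 23400 A.

I_p ≈ 23400 A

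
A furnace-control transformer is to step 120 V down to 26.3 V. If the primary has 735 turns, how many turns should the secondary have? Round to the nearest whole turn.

N_s = 161 turns

N_s/N_p = V_s/V_p, so N_s = 735 × 26.3/120 = 161.1 ≈ 161 turns.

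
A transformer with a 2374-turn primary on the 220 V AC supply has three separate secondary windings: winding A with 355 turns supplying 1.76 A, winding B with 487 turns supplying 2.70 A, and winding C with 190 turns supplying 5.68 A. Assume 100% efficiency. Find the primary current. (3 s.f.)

I_p ≈ 1.27 A

V_A = 220 × 355/2374 = 32.898 V; V_B = 220 × 487/2374 = 45.131 V; V_C = 220 × 190/2374 = 17.607 V.
P_out = V_A I_A + V_B I_B + V_C I_C = 32.898×1.76 + 45.131×2.70 + 17.607×5.68 = 57.901 + 121.85 + 100.01 = 279.76 W.
Ideal ⇒ P_in = P_out, so I_p = P_out/V_p = 279.76/220 = 1.27 A.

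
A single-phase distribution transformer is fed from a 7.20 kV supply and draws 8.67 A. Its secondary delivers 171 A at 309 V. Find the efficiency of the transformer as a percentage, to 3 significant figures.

η ≈ 84.6%

P_in = 7200 × 8.67 = 62424.0 W.
P_out = 309 × 171 = 52839.0 W.
η = P_out/P_in = 52839.0/62424.0 = 0.846.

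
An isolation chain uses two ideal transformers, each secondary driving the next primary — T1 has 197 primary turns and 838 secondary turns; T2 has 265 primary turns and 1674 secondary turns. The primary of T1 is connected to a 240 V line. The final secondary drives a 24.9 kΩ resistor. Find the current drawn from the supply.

I_supply ≈ 6.96 A

Secondary of T1: V = 240.00 × 838/197 = 1020.9 V.
Secondary of T2: V = 1020.9 × 1674/265 = 6449.1 V.
I_load = 6449.1/24900 = 0.25900 A, so P_out = 6449.1 × 0.25900 = 1670.3 W.
All ideal ⇒ P_in = P_out, so I_supply = 1670.3/240 = 6.96 A.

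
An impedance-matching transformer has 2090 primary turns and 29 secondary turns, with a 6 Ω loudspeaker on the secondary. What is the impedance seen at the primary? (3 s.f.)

Z_p ≈ 31200 Ω

Z_p = (N_p/N_s)² × Z_s = (2090/29)² × 6 = 31200 Ω.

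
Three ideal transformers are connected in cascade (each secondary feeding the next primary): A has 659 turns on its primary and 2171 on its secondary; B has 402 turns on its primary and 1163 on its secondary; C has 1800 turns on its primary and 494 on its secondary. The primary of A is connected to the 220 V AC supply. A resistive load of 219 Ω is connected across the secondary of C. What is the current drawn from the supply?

Secondary of A: V = 220.00 × 2171/659 = 724.76 V.
Secondary of B: V = 724.76 × 1163/402 = 2096.8 V.
Secondary of C: V = 2096.8 × 494/1800 = 575.45 V.
I_load = 575.45/219 = 2.6276 A, so P_out = 575.45 × 2.6276 = 1512.1 W.
All ideal ⇒ P_in = P_out, so I_supply = 1512.1/220 = 6.87 A.

I_supply ≈ 6.87 A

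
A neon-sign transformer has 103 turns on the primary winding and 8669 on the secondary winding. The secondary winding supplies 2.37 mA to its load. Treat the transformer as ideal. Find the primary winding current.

For an ideal transformer I_p/I_s = N_s/N_p, so I_p = 0.00237 × 8669/103 = 0.199 A.

I_p ≈ 0.199 A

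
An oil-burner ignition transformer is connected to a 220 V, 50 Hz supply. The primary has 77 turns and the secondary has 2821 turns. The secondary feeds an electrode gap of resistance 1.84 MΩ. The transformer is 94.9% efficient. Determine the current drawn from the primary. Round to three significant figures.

I_p ≈ 0.169 A

V_s = 220 × 2821/77 = 8060.0 V.
I_s = V_s/R = 8060.0/(1.84×10^6) = 0.0043804 A.
P_out = V_s I_s = 8060.0 × 0.0043804 = 35.306 W.
P_in = P_out/η = 35.306/0.949 = 37.204 W.
I_p = P_in/V_p = 37.204/220 = 0.169 A.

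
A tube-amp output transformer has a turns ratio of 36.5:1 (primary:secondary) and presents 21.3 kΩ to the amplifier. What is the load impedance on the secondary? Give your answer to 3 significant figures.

Z_s = Z_p/(N_p/N_s)² = 21300/36.5² = 16.0 Ω.

Z_s ≈ 16.0 Ω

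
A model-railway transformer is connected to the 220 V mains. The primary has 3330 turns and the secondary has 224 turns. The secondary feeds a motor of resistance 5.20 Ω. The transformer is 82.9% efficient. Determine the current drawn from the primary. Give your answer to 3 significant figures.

V_s = 220 × 224/3330 = 14.799 V.
I_s = V_s/R = 14.799/5.20 = 2.8459 A.
P_out = V_s I_s = 14.799 × 2.8459 = 42.116 W.
P_in = P_out/η = 42.116/0.829 = 50.804 W.
I_p = P_in/V_p = 50.804/220 = 0.231 A.

I_p ≈ 0.231 A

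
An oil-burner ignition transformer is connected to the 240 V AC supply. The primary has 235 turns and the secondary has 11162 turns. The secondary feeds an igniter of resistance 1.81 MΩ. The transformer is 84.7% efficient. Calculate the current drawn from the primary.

V_s = 240 × 11162/235 = 11399 V.
I_s = V_s/R = 11399/(1.81×10^6) = 0.0062981 A.
P_out = V_s I_s = 11399 × 0.0062981 = 71.795 W.
P_in = P_out/η = 71.795/0.847 = 84.763 W.
I_p = P_in/V_p = 84.763/240 = 0.353 A.

I_p ≈ 0.353 A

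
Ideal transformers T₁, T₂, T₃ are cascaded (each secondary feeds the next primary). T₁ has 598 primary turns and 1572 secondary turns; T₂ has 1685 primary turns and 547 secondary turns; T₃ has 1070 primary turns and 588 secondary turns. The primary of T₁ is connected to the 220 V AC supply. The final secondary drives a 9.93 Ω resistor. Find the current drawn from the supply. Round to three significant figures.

Secondary of T₁: V = 220.00 × 1572/598 = 578.33 V.
Secondary of T₂: V = 578.33 × 547/1685 = 187.74 V.
Secondary of T₃: V = 187.74 × 588/1070 = 103.17 V.
I_load = 103.17/9.93 = 10.390 A, so P_out = 103.17 × 10.390 = 1071.9 W.
All ideal ⇒ P_in = P_out, so I_supply = 1071.9/220 = 4.87 A.

I_supply ≈ 4.87 A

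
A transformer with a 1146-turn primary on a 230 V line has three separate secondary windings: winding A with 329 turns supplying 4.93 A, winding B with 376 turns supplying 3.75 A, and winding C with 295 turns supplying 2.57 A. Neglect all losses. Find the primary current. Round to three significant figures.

V_A = 230 × 329/1146 = 66.030 V; V_B = 230 × 376/1146 = 75.462 V; V_C = 230 × 295/1146 = 59.206 V.
P_out = V_A I_A + V_B I_B + V_C I_C = 66.030×4.93 + 75.462×3.75 + 59.206×2.57 = 325.53 + 282.98 + 152.16 = 760.67 W.
Ideal ⇒ P_in = P_out, so I_p = P_out/V_p = 760.67/230 = 3.31 A.

I_p ≈ 3.31 A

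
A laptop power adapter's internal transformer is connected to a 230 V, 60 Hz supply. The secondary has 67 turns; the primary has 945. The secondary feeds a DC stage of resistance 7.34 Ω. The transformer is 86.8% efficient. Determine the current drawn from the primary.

V_s = 230 × 67/945 = 16.307 V.
I_s = V_s/R = 16.307/7.34 = 2.2216 A.
P_out = V_s I_s = 16.307 × 2.2216 = 36.228 W.
P_in = P_out/η = 36.228/0.868 = 41.737 W.
I_p = P_in/V_p = 41.737/230 = 0.181 A.

I_p ≈ 0.181 A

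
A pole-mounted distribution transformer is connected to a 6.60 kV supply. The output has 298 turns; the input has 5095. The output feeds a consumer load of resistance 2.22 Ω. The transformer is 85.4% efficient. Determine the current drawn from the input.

I_in ≈ 11.9 A

V_out = 6600 × 298/5095 = 386.03 V.
I_out = V_out/R = 386.03/2.22 = 173.89 A.
P_out = V_out I_out = 386.03 × 173.89 = 67124 W.
P_in = P_out/η = 67124/0.854 = 78600 W.
I_in = P_in/V_in = 78600/6600 = 11.9 A.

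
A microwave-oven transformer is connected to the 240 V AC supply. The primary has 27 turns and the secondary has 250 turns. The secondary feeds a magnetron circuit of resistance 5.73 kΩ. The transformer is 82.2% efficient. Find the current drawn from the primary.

I_p ≈ 4.37 A

V_s = 240 × 250/27 = 2222.2 V.
I_s = V_s/R = 2222.2/5730 = 0.38782 A.
P_out = V_s I_s = 2222.2 × 0.38782 = 861.83 W.
P_in = P_out/η = 861.83/0.822 = 1048.5 W.
I_p = P_in/V_p = 1048.5/240 = 4.37 A.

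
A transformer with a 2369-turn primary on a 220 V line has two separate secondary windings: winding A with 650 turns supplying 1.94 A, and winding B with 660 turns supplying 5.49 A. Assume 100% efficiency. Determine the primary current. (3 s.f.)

I_p ≈ 2.06 A

V_A = 220 × 650/2369 = 60.363 V; V_B = 220 × 660/2369 = 61.292 V.
P_out = V_A I_A + V_B I_B = 60.363×1.94 + 61.292×5.49 = 117.10 + 336.49 = 453.60 W.
Ideal ⇒ P_in = P_out, so I_p = P_out/V_p = 453.60/220 = 2.06 A.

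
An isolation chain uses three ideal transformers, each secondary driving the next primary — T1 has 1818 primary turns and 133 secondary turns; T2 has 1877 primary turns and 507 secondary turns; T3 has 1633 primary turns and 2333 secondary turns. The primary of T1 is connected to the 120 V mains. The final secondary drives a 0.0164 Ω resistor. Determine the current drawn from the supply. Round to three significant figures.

After T1: V = 120.00 × 133/1818 = 8.7789 V.
After T2: V = 8.7789 × 507/1877 = 2.3713 V.
After T3: V = 2.3713 × 2333/1633 = 3.3877 V.
I_load = 3.3877/0.0164 = 206.57 A, so P_out = 3.3877 × 206.57 = 699.81 W.
All ideal ⇒ P_in = P_out, so I_supply = 699.81/120 = 5.83 A.

I_supply ≈ 5.83 A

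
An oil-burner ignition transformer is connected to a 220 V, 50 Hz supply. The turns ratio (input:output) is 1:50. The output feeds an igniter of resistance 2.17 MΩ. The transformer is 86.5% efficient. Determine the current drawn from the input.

V_out = 220 × 50/1 = 11000 V.
I_out = V_out/R = 11000/(2.17×10^6) = 0.0050691 A.
P_out = V_out I_out = 11000 × 0.0050691 = 55.760 W.
P_in = P_out/η = 55.760/0.865 = 64.463 W.
I_in = P_in/V_in = 64.463/220 = 0.293 A.

I_in ≈ 0.293 A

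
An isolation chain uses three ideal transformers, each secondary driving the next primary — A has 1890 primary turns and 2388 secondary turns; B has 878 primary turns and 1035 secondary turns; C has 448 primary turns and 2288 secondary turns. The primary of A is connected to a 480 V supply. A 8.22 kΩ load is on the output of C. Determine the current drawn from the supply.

Secondary of A: V = 480.00 × 2388/1890 = 606.48 V.
Secondary of B: V = 606.48 × 1035/878 = 714.92 V.
Secondary of C: V = 714.92 × 2288/448 = 3651.2 V.
I_load = 3651.2/8220 = 0.44419 A, so P_out = 3651.2 × 0.44419 = 1621.8 W.
All ideal ⇒ P_in = P_out, so I_supply = 1621.8/480 = 3.38 A.

I_supply ≈ 3.38 A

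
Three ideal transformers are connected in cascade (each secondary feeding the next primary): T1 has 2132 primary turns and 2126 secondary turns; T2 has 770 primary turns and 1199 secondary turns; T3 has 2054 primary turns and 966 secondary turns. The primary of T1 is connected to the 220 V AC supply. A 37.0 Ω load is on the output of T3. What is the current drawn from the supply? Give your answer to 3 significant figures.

I_supply ≈ 3.17 A

Secondary of T1: V = 220.00 × 2126/2132 = 219.38 V.
Secondary of T2: V = 219.38 × 1199/770 = 341.61 V.
Secondary of T3: V = 341.61 × 966/2054 = 160.66 V.
I_load = 160.66/37.0 = 4.3421 A, so P_out = 160.66 × 4.3421 = 697.60 W.
All ideal ⇒ P_in = P_out, so I_supply = 697.60/220 = 3.17 A.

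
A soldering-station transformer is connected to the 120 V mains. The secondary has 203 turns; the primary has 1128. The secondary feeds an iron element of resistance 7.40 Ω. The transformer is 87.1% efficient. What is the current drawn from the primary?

V_s = 120 × 203/1128 = 21.596 V.
I_s = V_s/R = 21.596/7.40 = 2.9183 A.
P_out = V_s I_s = 21.596 × 2.9183 = 63.024 W.
P_in = P_out/η = 63.024/0.871 = 72.358 W.
I_p = P_in/V_p = 72.358/120 = 0.603 A.

I_p ≈ 0.603 A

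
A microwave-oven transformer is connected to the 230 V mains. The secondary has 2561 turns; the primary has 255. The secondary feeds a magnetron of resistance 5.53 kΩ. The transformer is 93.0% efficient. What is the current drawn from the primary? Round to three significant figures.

I_p ≈ 4.51 A

V_s = 230 × 2561/255 = 2309.9 V.
I_s = V_s/R = 2309.9/5530 = 0.41771 A.
P_out = V_s I_s = 2309.9 × 0.41771 = 964.87 W.
P_in = P_out/η = 964.87/0.930 = 1037.5 W.
I_p = P_in/V_p = 1037.5/230 = 4.51 A.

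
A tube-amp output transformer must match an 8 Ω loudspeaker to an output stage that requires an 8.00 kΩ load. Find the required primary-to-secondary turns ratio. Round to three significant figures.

Z_p/Z_s = (N_p/N_s)², so N_p/N_s = √(8000/8) = √1000 = 31.6.

N_p/N_s ≈ 31.6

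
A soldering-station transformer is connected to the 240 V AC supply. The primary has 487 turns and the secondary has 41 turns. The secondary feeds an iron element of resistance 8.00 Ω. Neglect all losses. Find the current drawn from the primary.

I_p ≈ 0.213 A

V_s = V_p × N_s/N_p = 240 × 41/487 = 20.205 V.
I_s = V_s/R = 20.205/8.00 = 2.5257 A.
For an ideal transformer I_p N_p = I_s N_s, so I_p = 2.5257 × 41/487 = 0.213 A.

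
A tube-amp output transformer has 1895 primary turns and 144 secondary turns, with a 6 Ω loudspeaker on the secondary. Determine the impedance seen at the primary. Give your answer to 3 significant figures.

Z_p ≈ 1040 Ω

Z_p = (N_p/N_s)² × Z_s = (1895/144)² × 6 = 1040 Ω.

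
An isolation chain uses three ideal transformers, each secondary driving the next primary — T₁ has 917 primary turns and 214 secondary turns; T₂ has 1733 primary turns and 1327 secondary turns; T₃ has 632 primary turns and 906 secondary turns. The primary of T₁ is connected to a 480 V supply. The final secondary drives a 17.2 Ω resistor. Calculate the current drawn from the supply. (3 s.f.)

I_supply ≈ 1.83 A

Secondary of T₁: V = 480.00 × 214/917 = 112.02 V.
Secondary of T₂: V = 112.02 × 1327/1733 = 85.774 V.
Secondary of T₃: V = 85.774 × 906/632 = 122.96 V.
I_load = 122.96/17.2 = 7.1489 A, so P_out = 122.96 × 7.1489 = 879.04 W.
All ideal ⇒ P_in = P_out, so I_supply = 879.04/480 = 1.83 A.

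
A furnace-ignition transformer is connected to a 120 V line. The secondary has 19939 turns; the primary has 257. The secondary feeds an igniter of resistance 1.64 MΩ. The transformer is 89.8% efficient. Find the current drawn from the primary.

I_p ≈ 0.490 A

V_s = 120 × 19939/257 = 9310.0 V.
I_s = V_s/R = 9310.0/(1.64×10^6) = 0.0056769 A.
P_out = V_s I_s = 9310.0 × 0.0056769 = 52.852 W.
P_in = P_out/η = 52.852/0.898 = 58.855 W.
I_p = P_in/V_p = 58.855/120 = 0.490 A.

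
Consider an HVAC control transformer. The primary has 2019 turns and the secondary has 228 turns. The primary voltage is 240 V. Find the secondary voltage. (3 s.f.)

V_s ≈ 27.1 V

V_s/V_p = N_s/N_p, so V_s = 240 × 228/2019 = 27.1 V.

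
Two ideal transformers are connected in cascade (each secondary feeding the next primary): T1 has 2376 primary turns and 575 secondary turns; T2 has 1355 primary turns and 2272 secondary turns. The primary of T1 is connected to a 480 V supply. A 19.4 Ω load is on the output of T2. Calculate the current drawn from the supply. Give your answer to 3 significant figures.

I_supply ≈ 4.07 A

After T1: V = 480.00 × 575/2376 = 116.16 V.
After T2: V = 116.16 × 2272/1355 = 194.77 V.
I_load = 194.77/19.4 = 10.040 A, so P_out = 194.77 × 10.040 = 1955.5 W.
All ideal ⇒ P_in = P_out, so I_supply = 1955.5/480 = 4.07 A.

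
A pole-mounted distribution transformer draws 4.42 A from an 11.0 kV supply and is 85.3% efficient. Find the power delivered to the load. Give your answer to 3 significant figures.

P_in = V_p I_p = 11000 × 4.42 = 48620 W.
P_out = η P_in = 0.853 × 48620 = 41500 W.

P_out ≈ 41500 W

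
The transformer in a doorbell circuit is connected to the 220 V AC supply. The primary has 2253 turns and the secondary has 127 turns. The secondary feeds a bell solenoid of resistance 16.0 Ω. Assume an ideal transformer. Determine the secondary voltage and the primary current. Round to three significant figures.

V_s ≈ 12.4 V, I_p ≈ 0.0437 A

V_s = V_p × N_s/N_p = 220 × 127/2253 = 12.401 V.
I_s = V_s/R = 12.401/16.0 = 0.77508 A.
I_p = I_s × N_s/N_p = 0.77508 × 127/2253 = 0.0437 A.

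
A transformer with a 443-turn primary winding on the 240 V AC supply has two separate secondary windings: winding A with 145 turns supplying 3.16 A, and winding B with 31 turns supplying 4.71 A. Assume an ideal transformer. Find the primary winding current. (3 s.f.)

I_p ≈ 1.36 A

V_A = 240 × 145/443 = 78.555 V; V_B = 240 × 31/443 = 16.795 V.
P_out = V_A I_A + V_B I_B = 78.555×3.16 + 16.795×4.71 = 248.23 + 79.102 = 327.34 W.
Ideal ⇒ P_in = P_out, so I_p = P_out/V_p = 327.34/240 = 1.36 A.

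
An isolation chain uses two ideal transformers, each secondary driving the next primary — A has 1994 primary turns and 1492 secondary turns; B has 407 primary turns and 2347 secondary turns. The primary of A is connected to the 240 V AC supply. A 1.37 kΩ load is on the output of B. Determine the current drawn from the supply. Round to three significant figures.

Secondary of A: V = 240.00 × 1492/1994 = 179.58 V.
Secondary of B: V = 179.58 × 2347/407 = 1035.6 V.
I_load = 1035.6/1370 = 0.75588 A, so P_out = 1035.6 × 0.75588 = 782.76 W.
All ideal ⇒ P_in = P_out, so I_supply = 782.76/240 = 3.26 A.

I_supply ≈ 3.26 A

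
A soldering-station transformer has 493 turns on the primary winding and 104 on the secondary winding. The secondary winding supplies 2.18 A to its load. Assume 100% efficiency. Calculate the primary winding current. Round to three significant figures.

I_p ≈ 0.460 A

For an ideal transformer I_p/I_s = N_s/N_p, so I_p = 2.18 × 104/493 = 0.460 A.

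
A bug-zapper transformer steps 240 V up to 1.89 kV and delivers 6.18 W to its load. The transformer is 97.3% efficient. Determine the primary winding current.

I_p ≈ 0.0265 A

P_in = P_out/η = 6.18/0.973 = 6.3515 W.
I_p = P_in/V_p = 6.3515/240 = 0.0265 A.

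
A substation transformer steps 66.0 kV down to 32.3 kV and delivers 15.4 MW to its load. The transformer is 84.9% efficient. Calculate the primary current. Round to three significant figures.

I_p ≈ 275 A

P_in = P_out/η = 1.54×10^7/0.849 = 1.8139×10^7 W.
I_p = P_in/V_p = 1.8139×10^7/66000 = 275 A.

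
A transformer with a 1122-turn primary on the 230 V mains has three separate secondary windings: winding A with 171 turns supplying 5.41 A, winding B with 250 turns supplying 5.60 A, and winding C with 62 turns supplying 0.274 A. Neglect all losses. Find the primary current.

V_A = 230 × 171/1122 = 35.053 V; V_B = 230 × 250/1122 = 51.248 V; V_C = 230 × 62/1122 = 12.709 V.
P_out = V_A I_A + V_B I_B + V_C I_C = 35.053×5.41 + 51.248×5.60 + 12.709×0.274 = 189.64 + 286.99 + 3.4824 = 480.11 W.
Ideal ⇒ P_in = P_out, so I_p = P_out/V_p = 480.11/230 = 2.09 A.

I_p ≈ 2.09 A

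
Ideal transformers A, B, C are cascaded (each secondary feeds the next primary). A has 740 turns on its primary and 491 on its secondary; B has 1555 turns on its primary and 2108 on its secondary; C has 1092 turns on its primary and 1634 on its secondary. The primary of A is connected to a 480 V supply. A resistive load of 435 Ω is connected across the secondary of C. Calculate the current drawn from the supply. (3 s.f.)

I_supply ≈ 2.00 A

After A: V = 480.00 × 491/740 = 318.49 V.
After B: V = 318.49 × 2108/1555 = 431.75 V.
After C: V = 431.75 × 1634/1092 = 646.04 V.
I_load = 646.04/435 = 1.4852 A, so P_out = 646.04 × 1.4852 = 959.47 W.
All ideal ⇒ P_in = P_out, so I_supply = 959.47/480 = 2.00 A.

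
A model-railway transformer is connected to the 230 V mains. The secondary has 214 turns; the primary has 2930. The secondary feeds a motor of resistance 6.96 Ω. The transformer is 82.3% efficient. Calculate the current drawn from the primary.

I_p ≈ 0.214 A

V_s = 230 × 214/2930 = 16.799 V.
I_s = V_s/R = 16.799/6.96 = 2.4136 A.
P_out = V_s I_s = 16.799 × 2.4136 = 40.545 W.
P_in = P_out/η = 40.545/0.823 = 49.265 W.
I_p = P_in/V_p = 49.265/230 = 0.214 A.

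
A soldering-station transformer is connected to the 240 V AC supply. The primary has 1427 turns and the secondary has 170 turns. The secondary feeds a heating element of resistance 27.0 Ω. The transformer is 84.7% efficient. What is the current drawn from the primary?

I_p ≈ 0.149 A

V_s = 240 × 170/1427 = 28.591 V.
I_s = V_s/R = 28.591/27.0 = 1.0589 A.
P_out = V_s I_s = 28.591 × 1.0589 = 30.277 W.
P_in = P_out/η = 30.277/0.847 = 35.746 W.
I_p = P_in/V_p = 35.746/240 = 0.149 A.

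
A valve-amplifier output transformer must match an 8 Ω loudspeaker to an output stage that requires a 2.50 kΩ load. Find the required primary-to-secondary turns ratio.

N_p/N_s ≈ 17.7

Z_p/Z_s = (N_p/N_s)², so N_p/N_s = √(2500/8) = √312 = 17.7.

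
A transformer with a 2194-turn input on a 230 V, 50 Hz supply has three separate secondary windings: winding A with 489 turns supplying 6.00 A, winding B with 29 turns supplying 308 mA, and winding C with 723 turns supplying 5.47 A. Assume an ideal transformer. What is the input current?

I_in ≈ 3.14 A

V_A = 230 × 489/2194 = 51.263 V; V_B = 230 × 29/2194 = 3.0401 V; V_C = 230 × 723/2194 = 75.793 V.
P_out = V_A I_A + V_B I_B + V_C I_C = 51.263×6.00 + 3.0401×0.308 + 75.793×5.47 = 307.58 + 0.93635 + 414.59 = 723.10 W.
Ideal ⇒ P_in = P_out, so I_in = P_out/V_in = 723.10/230 = 3.14 A.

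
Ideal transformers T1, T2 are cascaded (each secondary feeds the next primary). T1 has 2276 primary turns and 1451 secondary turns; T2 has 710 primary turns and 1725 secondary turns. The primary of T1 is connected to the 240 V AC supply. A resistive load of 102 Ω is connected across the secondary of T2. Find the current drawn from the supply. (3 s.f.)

After T1: V = 240.00 × 1451/2276 = 153.01 V.
After T2: V = 153.01 × 1725/710 = 371.74 V.
I_load = 371.74/102 = 3.6445 A, so P_out = 371.74 × 3.6445 = 1354.8 W.
All ideal ⇒ P_in = P_out, so I_supply = 1354.8/240 = 5.64 A.

I_supply ≈ 5.64 A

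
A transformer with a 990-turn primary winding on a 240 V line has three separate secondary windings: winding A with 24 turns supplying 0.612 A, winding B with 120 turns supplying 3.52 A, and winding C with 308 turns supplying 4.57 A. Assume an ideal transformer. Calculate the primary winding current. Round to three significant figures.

V_A = 240 × 24/990 = 5.8182 V; V_B = 240 × 120/990 = 29.091 V; V_C = 240 × 308/990 = 74.667 V.
P_out = V_A I_A + V_B I_B + V_C I_C = 5.8182×0.612 + 29.091×3.52 + 74.667×4.57 = 3.5607 + 102.40 + 341.23 = 447.19 W.
Ideal ⇒ P_in = P_out, so I_p = P_out/V_p = 447.19/240 = 1.86 A.

I_p ≈ 1.86 A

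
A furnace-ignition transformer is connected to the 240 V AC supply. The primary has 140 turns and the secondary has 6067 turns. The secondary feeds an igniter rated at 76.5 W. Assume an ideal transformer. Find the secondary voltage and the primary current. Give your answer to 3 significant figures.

V_s ≈ 10400 V, I_p ≈ 0.319 A

V_s = V_p × N_s/N_p = 240 × 6067/140 = 10401 V.
I_s = P/V_s = 76.5/10401 = 0.0073554 A.
I_p = I_s × N_s/N_p = 0.0073554 × 6067/140 = 0.319 A.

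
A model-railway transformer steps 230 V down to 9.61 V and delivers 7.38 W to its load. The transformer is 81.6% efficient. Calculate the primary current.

I_p ≈ 0.0393 A

P_in = P_out/η = 7.38/0.816 = 9.0441 W.
I_p = P_in/V_p = 9.0441/230 = 0.0393 A.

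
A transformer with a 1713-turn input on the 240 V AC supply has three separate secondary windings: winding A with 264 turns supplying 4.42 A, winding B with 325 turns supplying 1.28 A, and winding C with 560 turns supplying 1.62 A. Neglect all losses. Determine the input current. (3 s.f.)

I_in ≈ 1.45 A

V_A = 240 × 264/1713 = 36.988 V; V_B = 240 × 325/1713 = 45.534 V; V_C = 240 × 560/1713 = 78.459 V.
P_out = V_A I_A + V_B I_B + V_C I_C = 36.988×4.42 + 45.534×1.28 + 78.459×1.62 = 163.49 + 58.284 + 127.10 = 348.87 W.
Ideal ⇒ P_in = P_out, so I_in = P_out/V_in = 348.87/240 = 1.45 A.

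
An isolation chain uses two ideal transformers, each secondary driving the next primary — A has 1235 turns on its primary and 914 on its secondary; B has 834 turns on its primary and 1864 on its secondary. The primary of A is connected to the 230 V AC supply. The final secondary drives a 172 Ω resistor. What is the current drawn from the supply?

After A: V = 230.00 × 914/1235 = 170.22 V.
After B: V = 170.22 × 1864/834 = 380.44 V.
I_load = 380.44/172 = 2.2119 A, so P_out = 380.44 × 2.2119 = 841.48 W.
All ideal ⇒ P_in = P_out, so I_supply = 841.48/230 = 3.66 A.

I_supply ≈ 3.66 A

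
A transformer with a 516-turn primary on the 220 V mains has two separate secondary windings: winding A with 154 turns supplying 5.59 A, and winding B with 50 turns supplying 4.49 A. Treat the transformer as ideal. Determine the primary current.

V_A = 220 × 154/516 = 65.659 V; V_B = 220 × 50/516 = 21.318 V.
P_out = V_A I_A + V_B I_B = 65.659×5.59 + 21.318×4.49 = 367.03 + 95.717 = 462.75 W.
Ideal ⇒ P_in = P_out, so I_p = P_out/V_p = 462.75/220 = 2.10 A.

I_p ≈ 2.10 A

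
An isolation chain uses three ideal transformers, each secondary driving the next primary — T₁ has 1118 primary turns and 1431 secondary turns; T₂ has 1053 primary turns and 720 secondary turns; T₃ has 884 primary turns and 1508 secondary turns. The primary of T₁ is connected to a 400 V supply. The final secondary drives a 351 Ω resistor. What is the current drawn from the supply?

I_supply ≈ 2.54 A

After T₁: V = 400.00 × 1431/1118 = 511.99 V.
After T₂: V = 511.99 × 720/1053 = 350.08 V.
After T₃: V = 350.08 × 1508/884 = 597.19 V.
I_load = 597.19/351 = 1.7014 A, so P_out = 597.19 × 1.7014 = 1016.0 W.
All ideal ⇒ P_in = P_out, so I_supply = 1016.0/400 = 2.54 A.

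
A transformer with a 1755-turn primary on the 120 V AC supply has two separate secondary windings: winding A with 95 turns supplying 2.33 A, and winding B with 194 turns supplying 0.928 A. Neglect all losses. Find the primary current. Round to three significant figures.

I_p ≈ 0.229 A

V_A = 120 × 95/1755 = 6.4957 V; V_B = 120 × 194/1755 = 13.265 V.
P_out = V_A I_A + V_B I_B = 6.4957×2.33 + 13.265×0.928 = 15.135 + 12.310 = 27.445 W.
Ideal ⇒ P_in = P_out, so I_p = P_out/V_p = 27.445/120 = 0.229 A.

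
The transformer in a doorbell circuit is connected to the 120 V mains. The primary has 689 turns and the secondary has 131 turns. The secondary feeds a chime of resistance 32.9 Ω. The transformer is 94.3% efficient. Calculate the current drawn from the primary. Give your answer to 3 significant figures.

I_p ≈ 0.140 A

V_s = 120 × 131/689 = 22.816 V.
I_s = V_s/R = 22.816/32.9 = 0.69349 A.
P_out = V_s I_s = 22.816 × 0.69349 = 15.822 W.
P_in = P_out/η = 15.822/0.943 = 16.779 W.
I_p = P_in/V_p = 16.779/120 = 0.140 A.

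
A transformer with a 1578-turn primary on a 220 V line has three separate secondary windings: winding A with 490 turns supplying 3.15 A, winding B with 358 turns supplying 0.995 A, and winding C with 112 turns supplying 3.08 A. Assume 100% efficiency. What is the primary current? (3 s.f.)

I_p ≈ 1.42 A

V_A = 220 × 490/1578 = 68.314 V; V_B = 220 × 358/1578 = 49.911 V; V_C = 220 × 112/1578 = 15.615 V.
P_out = V_A I_A + V_B I_B + V_C I_C = 68.314×3.15 + 49.911×0.995 + 15.615×3.08 = 215.19 + 49.662 + 48.093 = 312.95 W.
Ideal ⇒ P_in = P_out, so I_p = P_out/V_p = 312.95/220 = 1.42 A.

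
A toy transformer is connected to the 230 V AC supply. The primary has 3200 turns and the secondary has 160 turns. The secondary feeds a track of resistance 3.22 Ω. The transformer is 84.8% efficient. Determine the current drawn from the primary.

V_s = 230 × 160/3200 = 11.500 V.
I_s = V_s/R = 11.500/3.22 = 3.5714 A.
P_out = V_s I_s = 11.500 × 3.5714 = 41.071 W.
P_in = P_out/η = 41.071/0.848 = 48.433 W.
I_p = P_in/V_p = 48.433/230 = 0.211 A.

I_p ≈ 0.211 A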